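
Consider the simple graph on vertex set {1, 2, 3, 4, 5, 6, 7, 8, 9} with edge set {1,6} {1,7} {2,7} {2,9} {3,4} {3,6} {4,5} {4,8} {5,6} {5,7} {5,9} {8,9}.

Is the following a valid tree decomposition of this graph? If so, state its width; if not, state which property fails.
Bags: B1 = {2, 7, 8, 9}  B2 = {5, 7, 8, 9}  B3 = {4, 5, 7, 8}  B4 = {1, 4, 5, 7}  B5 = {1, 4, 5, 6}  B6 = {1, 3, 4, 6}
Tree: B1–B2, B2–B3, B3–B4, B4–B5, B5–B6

Vertex coverage: the bags together contain {1, 2, 3, 4, 5, 6, 7, 8, 9}, the full vertex set. Edge coverage: each edge of G has both endpoints in at least one bag. Running intersection: for every vertex, the bags containing it form a connected subtree. All three properties hold, so this is a valid tree decomposition of width max|bag| − 1 = 3, and hence tw(G) ≤ 3.

Yes; width 3.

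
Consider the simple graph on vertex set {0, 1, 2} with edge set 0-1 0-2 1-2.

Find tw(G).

2

A width-2 tree decomposition is:
Bags: B1 = {0, 1, 2}
Tree: (single bag)
With just one bag of size 3, the width is 3 − 1 = 2, so tw(G) ≤ 2. For the lower bound, the 3 vertices {0, 1, 2} are pairwise adjacent, and any tree decomposition puts a clique entirely inside one bag — forcing width ≥ 2. The upper and lower bounds meet at 2, so that is the treewidth.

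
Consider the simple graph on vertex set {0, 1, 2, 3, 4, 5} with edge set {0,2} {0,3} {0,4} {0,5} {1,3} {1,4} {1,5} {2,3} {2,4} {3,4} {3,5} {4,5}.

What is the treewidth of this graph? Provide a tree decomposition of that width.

Every bag has size at most 4, so the width is 4 − 1 = 3 and tw(G) ≤ 3. For the lower bound, the 4 vertices {0, 2, 3, 4} are pairwise adjacent, and any tree decomposition puts a clique entirely inside one bag — forcing width ≥ 3. Hence tw(G) = 3 exactly.

Treewidth 3.
One such decomposition:
Bags: B1 = {0, 3, 4, 5}  B2 = {1, 3, 4, 5}  B3 = {0, 2, 3, 4}
Tree: B1–B2, B1–B3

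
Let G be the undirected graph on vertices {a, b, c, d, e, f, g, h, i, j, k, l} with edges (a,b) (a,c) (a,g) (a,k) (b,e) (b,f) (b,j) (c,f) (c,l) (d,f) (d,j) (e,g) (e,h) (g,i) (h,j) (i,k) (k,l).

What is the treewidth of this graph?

3

A width-3 tree decomposition is:
Bags: B1 = {d, f, h, j}  B2 = {b, f, h, j}  B3 = {b, e, f, h}  B4 = {b, c, e, f}  B5 = {a, b, c, e}  B6 = {a, c, e, g}  B7 = {a, c, g, l}  B8 = {a, g, k, l}  B9 = {g, i, k, l}
Tree: B1–B2, B2–B3, B3–B4, B4–B5, B5–B6, B6–B7, B7–B8, B8–B9
The largest bag has 4 vertices, giving width 3; this decomposition certifies tw(G) ≤ 3. For the lower bound: the 4 vertex sets {d,h,j}, {f}, {b}, {a,c,e,g} are disjoint, each induces a connected subgraph, and every pair is joined by at least one edge of G. Contracting each set to a single vertex therefore yields K_{4} as a minor, and since treewidth is minor-monotone, tw(G) ≥ tw(K_{4}) = 3. Therefore the treewidth is 3.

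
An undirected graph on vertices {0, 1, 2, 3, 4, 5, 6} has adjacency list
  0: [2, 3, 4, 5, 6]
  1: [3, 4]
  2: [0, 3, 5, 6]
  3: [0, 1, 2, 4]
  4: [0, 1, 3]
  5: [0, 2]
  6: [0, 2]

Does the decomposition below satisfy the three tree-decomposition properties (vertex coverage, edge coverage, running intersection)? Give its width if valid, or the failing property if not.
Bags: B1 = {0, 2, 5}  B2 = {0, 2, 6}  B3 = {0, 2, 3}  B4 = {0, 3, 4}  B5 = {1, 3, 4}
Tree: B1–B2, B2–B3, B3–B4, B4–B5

Checking the three conditions: (i) the bags cover all of {0, 1, 2, 3, 4, 5, 6}; (ii) for each edge, some bag contains both endpoints; (iii) the bags containing any fixed vertex form a subtree. All hold, so the decomposition is valid with width 3 − 1 = 2.

Yes; width 2.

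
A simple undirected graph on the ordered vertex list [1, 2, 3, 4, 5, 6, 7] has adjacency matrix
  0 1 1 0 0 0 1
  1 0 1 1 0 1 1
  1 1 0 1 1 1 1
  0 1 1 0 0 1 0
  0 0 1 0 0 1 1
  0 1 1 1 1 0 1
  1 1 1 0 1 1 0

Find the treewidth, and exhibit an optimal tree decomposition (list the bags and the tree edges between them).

Treewidth 3.
One such decomposition:
Bags: B1 = {2, 3, 6, 7}  B2 = {1, 2, 3, 7}  B3 = {2, 3, 4, 6}  B4 = {3, 5, 6, 7}
Tree: B1–B2, B1–B3, B1–B4

The largest bag has 4 vertices, giving width 3; this decomposition certifies tw(G) ≤ 3. Conversely, {1, 2, 3, 7} is a clique of size 4, and the vertices of any clique must share a bag in every tree decomposition; so some bag has ≥ 4 vertices and tw(G) ≥ 3. Combining the bounds, tw(G) = 3.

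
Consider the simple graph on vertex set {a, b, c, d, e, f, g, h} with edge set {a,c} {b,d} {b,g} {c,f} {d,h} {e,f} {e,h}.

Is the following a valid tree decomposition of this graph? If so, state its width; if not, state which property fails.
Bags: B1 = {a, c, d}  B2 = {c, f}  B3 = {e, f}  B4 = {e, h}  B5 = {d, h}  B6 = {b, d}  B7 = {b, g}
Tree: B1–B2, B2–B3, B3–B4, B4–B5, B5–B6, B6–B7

No — bags containing vertex d are not connected in the tree.

A tree decomposition must satisfy three properties: every vertex lies in some bag; for every edge, both endpoints lie together in some bag; and for every vertex, the bags containing it form a connected subtree. Here bags containing vertex d are not connected in the tree, so the decomposition is invalid.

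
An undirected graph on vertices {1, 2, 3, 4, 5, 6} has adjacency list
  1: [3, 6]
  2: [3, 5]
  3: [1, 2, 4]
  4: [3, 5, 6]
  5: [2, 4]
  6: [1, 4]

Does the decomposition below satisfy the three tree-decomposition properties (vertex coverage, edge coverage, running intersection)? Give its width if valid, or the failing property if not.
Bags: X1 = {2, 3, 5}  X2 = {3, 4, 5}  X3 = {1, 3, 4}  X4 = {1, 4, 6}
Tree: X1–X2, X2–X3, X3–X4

Every vertex of G appears in some bag (union = {1, 2, 3, 4, 5, 6}); every edge is covered by a bag; and for each vertex v the set of bags containing v is connected in the bag tree. The decomposition is therefore valid. The largest bag has 3 vertices, so the width is 2.

Yes; width 2.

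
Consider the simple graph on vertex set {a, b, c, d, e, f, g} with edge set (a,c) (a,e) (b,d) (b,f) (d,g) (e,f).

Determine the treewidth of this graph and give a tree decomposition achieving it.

The largest bag has 2 vertices, giving width 1; this decomposition certifies tw(G) ≤ 1. Since G has at least one edge (e.g. g–d), it is not an edgeless graph, so tw(G) ≥ 1. Hence tw(G) = 1 exactly.

Treewidth 1.
Bags: B1 = {d, g}  B2 = {b, d}  B3 = {b, f}  B4 = {e, f}  B5 = {a, e}  B6 = {a, c}
Tree: B1–B2, B2–B3, B3–B4, B4–B5, B5–B6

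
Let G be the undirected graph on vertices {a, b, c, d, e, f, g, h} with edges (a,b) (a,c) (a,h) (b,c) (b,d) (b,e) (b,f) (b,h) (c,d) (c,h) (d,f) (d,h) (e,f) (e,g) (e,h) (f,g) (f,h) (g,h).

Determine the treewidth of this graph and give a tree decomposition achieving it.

Treewidth 3.
One such decomposition:
Bags: B1 = {b, d, f, h}  B2 = {b, e, f, h}  B3 = {b, c, d, h}  B4 = {a, b, c, h}  B5 = {e, f, g, h}
Tree: B1–B2, B1–B3, B3–B4, B2–B5

Every bag has size at most 4, so the width is 4 − 1 = 3 and tw(G) ≤ 3. Conversely, {e, f, g, h} is a clique of size 4, and the vertices of any clique must share a bag in every tree decomposition; so some bag has ≥ 4 vertices and tw(G) ≥ 3. Hence tw(G) = 3 exactly.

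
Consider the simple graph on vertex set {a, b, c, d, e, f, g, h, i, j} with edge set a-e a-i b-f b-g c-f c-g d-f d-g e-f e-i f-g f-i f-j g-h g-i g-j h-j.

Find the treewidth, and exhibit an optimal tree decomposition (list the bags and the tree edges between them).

Treewidth 2.
One optimal decomposition is:
Bags: B1 = {b, f, g}  B2 = {f, g, j}  B3 = {c, f, g}  B4 = {f, g, i}  B5 = {e, f, i}  B6 = {a, e, i}  B7 = {d, f, g}  B8 = {g, h, j}
Tree: B1–B2, B2–B3, B3–B4, B4–B5, B5–B6, B3–B7, B2–B8

Each bag holds 3 vertices, so the decomposition has width 2, which upper-bounds the treewidth. On the other hand G contains the 3-clique {a, e, i}. A clique must lie in a single bag of any decomposition, so no decomposition can have width below 2. Hence tw(G) = 2 exactly.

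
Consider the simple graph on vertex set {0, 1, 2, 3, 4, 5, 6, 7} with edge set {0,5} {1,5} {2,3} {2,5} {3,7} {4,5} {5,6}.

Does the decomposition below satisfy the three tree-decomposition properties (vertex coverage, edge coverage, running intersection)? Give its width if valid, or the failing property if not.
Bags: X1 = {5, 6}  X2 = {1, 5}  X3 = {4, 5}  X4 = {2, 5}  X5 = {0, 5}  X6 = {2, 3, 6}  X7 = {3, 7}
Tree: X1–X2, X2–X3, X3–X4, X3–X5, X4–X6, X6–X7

A tree decomposition must satisfy three properties: every vertex lies in some bag; for every edge, both endpoints lie together in some bag; and for every vertex, the bags containing it form a connected subtree. Here bags containing vertex 6 are not connected in the tree, so the decomposition is invalid.

No — bags containing vertex 6 are not connected in the tree.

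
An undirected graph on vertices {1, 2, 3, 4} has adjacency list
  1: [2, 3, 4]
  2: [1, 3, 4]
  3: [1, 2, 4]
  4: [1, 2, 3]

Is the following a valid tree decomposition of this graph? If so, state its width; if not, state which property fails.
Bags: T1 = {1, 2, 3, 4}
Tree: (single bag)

Yes; width 3.

Vertex coverage: the bags together contain {1, 2, 3, 4}, the full vertex set. Edge coverage: each edge of G has both endpoints in at least one bag. Running intersection: for every vertex, the bags containing it form a connected subtree. All three properties hold, so this is a valid tree decomposition of width max|bag| − 1 = 3, and hence tw(G) ≤ 3.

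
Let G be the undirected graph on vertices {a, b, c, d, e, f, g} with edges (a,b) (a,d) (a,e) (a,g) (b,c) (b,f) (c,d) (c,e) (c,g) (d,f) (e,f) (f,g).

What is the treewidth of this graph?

A width-3 tree decomposition is:
Bags: B1 = {a, c, d, f}  B2 = {a, c, e, f}  B3 = {a, b, c, f}  B4 = {a, c, f, g}
Tree: B1–B2, B2–B3, B3–B4
The largest bag has 4 vertices, giving width 3; this decomposition certifies tw(G) ≤ 3. For the lower bound: the 4 vertex sets {d,f}, {c,e}, {a}, {b} are disjoint, each induces a connected subgraph, and every pair is joined by at least one edge of G. Contracting each set to a single vertex therefore yields K_{4} as a minor, and since treewidth is minor-monotone, tw(G) ≥ tw(K_{4}) = 3. Combining the bounds, tw(G) = 3.

3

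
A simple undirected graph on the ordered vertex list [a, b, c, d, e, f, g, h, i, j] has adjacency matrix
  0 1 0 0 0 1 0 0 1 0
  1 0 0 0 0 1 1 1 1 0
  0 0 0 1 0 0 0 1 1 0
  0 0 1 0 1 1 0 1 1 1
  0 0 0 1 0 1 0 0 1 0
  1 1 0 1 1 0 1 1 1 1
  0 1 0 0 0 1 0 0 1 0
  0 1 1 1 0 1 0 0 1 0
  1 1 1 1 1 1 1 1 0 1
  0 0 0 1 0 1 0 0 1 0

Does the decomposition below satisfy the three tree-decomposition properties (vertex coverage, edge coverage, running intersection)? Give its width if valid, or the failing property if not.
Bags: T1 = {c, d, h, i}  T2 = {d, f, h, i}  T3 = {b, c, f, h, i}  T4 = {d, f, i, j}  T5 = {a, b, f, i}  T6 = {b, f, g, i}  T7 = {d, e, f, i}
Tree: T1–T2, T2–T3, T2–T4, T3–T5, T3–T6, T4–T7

A tree decomposition must satisfy three properties: every vertex lies in some bag; for every edge, both endpoints lie together in some bag; and for every vertex, the bags containing it form a connected subtree. Here bags containing vertex c are not connected in the tree, so the decomposition is invalid.

No — bags containing vertex c are not connected in the tree.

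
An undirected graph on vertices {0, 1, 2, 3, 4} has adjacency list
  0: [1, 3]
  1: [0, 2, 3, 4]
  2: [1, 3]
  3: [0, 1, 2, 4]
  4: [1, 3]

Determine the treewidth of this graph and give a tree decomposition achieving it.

Treewidth 2.
Bags: B1 = {0, 1, 3}  B2 = {1, 2, 3}  B3 = {1, 3, 4}
Tree: B1–B2, B2–B3

Every bag has size at most 3, so the width is 3 − 1 = 2 and tw(G) ≤ 2. Conversely, {0, 1, 3} is a clique of size 3, and the vertices of any clique must share a bag in every tree decomposition; so some bag has ≥ 3 vertices and tw(G) ≥ 2. Hence tw(G) = 2 exactly.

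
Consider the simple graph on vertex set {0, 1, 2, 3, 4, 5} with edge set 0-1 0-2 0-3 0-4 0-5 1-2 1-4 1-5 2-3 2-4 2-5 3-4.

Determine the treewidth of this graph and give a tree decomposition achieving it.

Treewidth 3.
One optimal decomposition is:
Bags: B1 = {0, 1, 2, 5}  B2 = {0, 1, 2, 4}  B3 = {0, 2, 3, 4}
Tree: B1–B2, B2–B3

Each bag holds 4 vertices, so the decomposition has width 3, which upper-bounds the treewidth. For the lower bound, the 4 vertices {0, 1, 2, 4} are pairwise adjacent, and any tree decomposition puts a clique entirely inside one bag — forcing width ≥ 3. Therefore the treewidth is 3.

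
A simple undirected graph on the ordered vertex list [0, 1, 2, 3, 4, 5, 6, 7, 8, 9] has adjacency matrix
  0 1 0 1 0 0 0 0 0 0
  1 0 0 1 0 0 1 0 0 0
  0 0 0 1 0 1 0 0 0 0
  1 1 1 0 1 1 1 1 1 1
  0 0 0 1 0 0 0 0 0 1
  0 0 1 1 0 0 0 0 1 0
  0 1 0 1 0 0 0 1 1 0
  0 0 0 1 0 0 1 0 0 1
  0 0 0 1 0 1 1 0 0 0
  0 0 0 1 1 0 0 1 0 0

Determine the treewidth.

2

A width-2 tree decomposition is:
Bags: B1 = {3, 7, 9}  B2 = {3, 6, 7}  B3 = {1, 3, 6}  B4 = {3, 6, 8}  B5 = {3, 5, 8}  B6 = {2, 3, 5}  B7 = {3, 4, 9}  B8 = {0, 1, 3}
Tree: B1–B2, B2–B3, B2–B4, B4–B5, B5–B6, B1–B7, B3–B8
Every bag has size at most 3, so the width is 3 − 1 = 2 and tw(G) ≤ 2. For the lower bound, the 3 vertices {0, 1, 3} are pairwise adjacent, and any tree decomposition puts a clique entirely inside one bag — forcing width ≥ 2. The upper and lower bounds meet at 2, so that is the treewidth.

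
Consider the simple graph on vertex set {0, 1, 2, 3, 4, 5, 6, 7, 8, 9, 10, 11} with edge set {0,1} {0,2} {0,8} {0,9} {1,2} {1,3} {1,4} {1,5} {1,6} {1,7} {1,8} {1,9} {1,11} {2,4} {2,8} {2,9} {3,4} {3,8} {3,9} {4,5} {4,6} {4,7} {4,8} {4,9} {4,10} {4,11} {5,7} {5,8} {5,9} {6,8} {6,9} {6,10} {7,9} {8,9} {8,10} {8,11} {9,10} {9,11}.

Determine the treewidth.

4

A width-4 tree decomposition is:
Bags: B1 = {1, 2, 4, 8, 9}  B2 = {0, 1, 2, 8, 9}  B3 = {1, 4, 6, 8, 9}  B4 = {1, 3, 4, 8, 9}  B5 = {1, 4, 5, 8, 9}  B6 = {1, 4, 5, 7, 9}  B7 = {1, 4, 8, 9, 11}  B8 = {4, 6, 8, 9, 10}
Tree: B1–B2, B1–B3, B3–B4, B3–B5, B5–B6, B5–B7, B3–B8
The largest bag has 5 vertices, giving width 4; this decomposition certifies tw(G) ≤ 4. On the other hand G contains the 5-clique {0, 1, 2, 8, 9}. A clique must lie in a single bag of any decomposition, so no decomposition can have width below 4. Hence tw(G) = 4 exactly.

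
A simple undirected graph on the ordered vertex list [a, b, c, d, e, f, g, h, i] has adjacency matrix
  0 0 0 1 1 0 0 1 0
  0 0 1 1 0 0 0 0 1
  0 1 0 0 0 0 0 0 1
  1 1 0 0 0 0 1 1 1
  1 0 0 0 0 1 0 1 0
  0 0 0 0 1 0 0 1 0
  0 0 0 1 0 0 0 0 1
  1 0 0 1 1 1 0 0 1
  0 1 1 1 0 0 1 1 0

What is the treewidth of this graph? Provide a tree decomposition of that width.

Treewidth 2.
Bags: B1 = {b, d, i}  B2 = {b, c, i}  B3 = {d, g, i}  B4 = {d, h, i}  B5 = {a, d, h}  B6 = {a, e, h}  B7 = {e, f, h}
Tree: B1–B2, B1–B3, B1–B4, B4–B5, B5–B6, B6–B7

Each bag holds 3 vertices, so the decomposition has width 2, which upper-bounds the treewidth. For the lower bound, the 3 vertices {a, d, h} are pairwise adjacent, and any tree decomposition puts a clique entirely inside one bag — forcing width ≥ 2. Combining the bounds, tw(G) = 2.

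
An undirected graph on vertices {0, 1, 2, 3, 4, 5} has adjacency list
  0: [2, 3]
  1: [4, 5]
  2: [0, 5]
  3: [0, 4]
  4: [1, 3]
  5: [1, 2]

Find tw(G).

A width-2 tree decomposition is:
Bags: B1 = {1, 4, 5}  B2 = {3, 4, 5}  B3 = {0, 3, 5}  B4 = {0, 2, 5}
Tree: B1–B2, B2–B3, B3–B4
Every bag has size at most 3, so the width is 3 − 1 = 2 and tw(G) ≤ 2. The edges 5–1–4–3–0–2–5 form a cycle, so G is not a tree and its treewidth is at least 2. Hence tw(G) = 2 exactly.

2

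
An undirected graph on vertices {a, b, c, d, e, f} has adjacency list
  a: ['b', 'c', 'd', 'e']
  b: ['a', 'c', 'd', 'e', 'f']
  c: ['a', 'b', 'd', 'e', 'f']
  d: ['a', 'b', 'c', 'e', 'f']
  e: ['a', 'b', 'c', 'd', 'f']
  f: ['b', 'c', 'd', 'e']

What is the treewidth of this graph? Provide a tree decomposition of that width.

Treewidth 4.
Bags: B1 = {a, b, c, d, e}  B2 = {b, c, d, e, f}
Tree: B1–B2

Every bag has size at most 5, so the width is 5 − 1 = 4 and tw(G) ≤ 4. Conversely, {b, c, d, e, f} is a clique of size 5, and the vertices of any clique must share a bag in every tree decomposition; so some bag has ≥ 5 vertices and tw(G) ≥ 4. Therefore the treewidth is 4.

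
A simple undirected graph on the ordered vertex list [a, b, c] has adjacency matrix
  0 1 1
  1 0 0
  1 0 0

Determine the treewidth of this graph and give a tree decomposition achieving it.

Treewidth 1.
One optimal decomposition is:
Bags: B1 = {a, c}  B2 = {a, b}
Tree: B1–B2

The largest bag has 2 vertices, giving width 1; this decomposition certifies tw(G) ≤ 1. G has an edge, so its treewidth is at least 1. Combining the bounds, tw(G) = 1.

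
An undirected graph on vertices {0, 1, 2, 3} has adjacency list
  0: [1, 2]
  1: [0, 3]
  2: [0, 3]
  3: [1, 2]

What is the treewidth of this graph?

2

A width-2 tree decomposition is:
Bags: B1 = {0, 1, 2}  B2 = {1, 2, 3}
Tree: B1–B2
The largest bag has 3 vertices, giving width 2; this decomposition certifies tw(G) ≤ 2. The edges 2–0–1–3–2 form a cycle, so G is not a tree and its treewidth is at least 2. Combining the bounds, tw(G) = 2.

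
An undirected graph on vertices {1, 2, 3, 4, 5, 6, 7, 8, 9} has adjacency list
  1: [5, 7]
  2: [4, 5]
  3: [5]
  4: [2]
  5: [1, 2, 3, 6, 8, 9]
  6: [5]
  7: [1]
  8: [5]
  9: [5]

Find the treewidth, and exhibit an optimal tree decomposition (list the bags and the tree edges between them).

Treewidth 1.
Bags: B1 = {1, 5}  B2 = {2, 5}  B3 = {5, 9}  B4 = {1, 7}  B5 = {5, 6}  B6 = {5, 8}  B7 = {3, 5}  B8 = {2, 4}
Tree: B1–B2, B2–B3, B1–B4, B2–B5, B3–B6, B6–B7, B2–B8

The largest bag has 2 vertices, giving width 1; this decomposition certifies tw(G) ≤ 1. G has an edge, so its treewidth is at least 1. Hence tw(G) = 1 exactly.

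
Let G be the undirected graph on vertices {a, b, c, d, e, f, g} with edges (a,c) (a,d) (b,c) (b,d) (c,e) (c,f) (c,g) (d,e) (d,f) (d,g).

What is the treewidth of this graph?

A width-2 tree decomposition is:
Bags: B1 = {b, c, d}  B2 = {c, d, g}  B3 = {c, d, e}  B4 = {c, d, f}  B5 = {a, c, d}
Tree: B1–B2, B2–B3, B3–B4, B4–B5
Every bag has size at most 3, so the width is 3 − 1 = 2 and tw(G) ≤ 2. The edges c–b–d–g–c form a cycle, so G is not a tree and its treewidth is at least 2. The upper and lower bounds meet at 2, so that is the treewidth.

2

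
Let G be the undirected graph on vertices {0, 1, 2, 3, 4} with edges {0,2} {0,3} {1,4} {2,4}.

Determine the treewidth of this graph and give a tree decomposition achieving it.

Treewidth 1.
One optimal decomposition is:
Bags: B1 = {0, 2}  B2 = {0, 3}  B3 = {2, 4}  B4 = {1, 4}
Tree: B1–B2, B1–B3, B3–B4

The largest bag has 2 vertices, giving width 1; this decomposition certifies tw(G) ≤ 1. Since G has at least one edge (e.g. 0–2), it is not an edgeless graph, so tw(G) ≥ 1. The upper and lower bounds meet at 1, so that is the treewidth.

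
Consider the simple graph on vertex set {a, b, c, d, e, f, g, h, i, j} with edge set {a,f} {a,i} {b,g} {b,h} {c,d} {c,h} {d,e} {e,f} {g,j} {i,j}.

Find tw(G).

A width-2 tree decomposition is:
Bags: B1 = {d, e, f}  B2 = {a, d, f}  B3 = {a, d, i}  B4 = {d, i, j}  B5 = {d, g, j}  B6 = {b, d, g}  B7 = {b, d, h}  B8 = {c, d, h}
Tree: B1–B2, B2–B3, B3–B4, B4–B5, B5–B6, B6–B7, B7–B8
Every bag has size at most 3, so the width is 3 − 1 = 2 and tw(G) ≤ 2. Since d–e–f–a–i–j–g–b–h–c–d is a cycle in G, G is not acyclic. Forests are exactly the graphs of treewidth ≤ 1, so tw(G) ≥ 2. The upper and lower bounds meet at 2, so that is the treewidth.

2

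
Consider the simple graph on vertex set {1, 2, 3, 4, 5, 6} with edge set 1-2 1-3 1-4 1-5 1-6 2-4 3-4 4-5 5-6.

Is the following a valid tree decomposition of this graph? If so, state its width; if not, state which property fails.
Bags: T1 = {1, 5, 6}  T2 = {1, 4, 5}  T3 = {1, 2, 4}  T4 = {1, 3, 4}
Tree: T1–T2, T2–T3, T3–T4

Checking the three conditions: (i) the bags cover all of {1, 2, 3, 4, 5, 6}; (ii) for each edge, some bag contains both endpoints; (iii) the bags containing any fixed vertex form a subtree. All hold, so the decomposition is valid with width 3 − 1 = 2.

Yes; width 2.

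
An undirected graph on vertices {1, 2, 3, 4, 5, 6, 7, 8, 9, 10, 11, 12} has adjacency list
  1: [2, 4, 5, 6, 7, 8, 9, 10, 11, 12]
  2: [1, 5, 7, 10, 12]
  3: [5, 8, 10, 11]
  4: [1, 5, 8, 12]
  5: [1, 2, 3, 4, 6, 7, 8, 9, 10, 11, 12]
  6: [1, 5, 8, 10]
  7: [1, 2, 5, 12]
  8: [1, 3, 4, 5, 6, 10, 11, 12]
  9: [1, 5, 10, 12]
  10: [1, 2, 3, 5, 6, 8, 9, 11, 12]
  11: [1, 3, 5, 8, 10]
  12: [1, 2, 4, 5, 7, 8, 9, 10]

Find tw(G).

4

A width-4 tree decomposition is:
Bags: B1 = {1, 5, 6, 8, 10}  B2 = {1, 5, 8, 10, 12}  B3 = {1, 5, 8, 10, 11}  B4 = {1, 2, 5, 10, 12}  B5 = {1, 4, 5, 8, 12}  B6 = {1, 5, 9, 10, 12}  B7 = {1, 2, 5, 7, 12}  B8 = {3, 5, 8, 10, 11}
Tree: B1–B2, B2–B3, B2–B4, B2–B5, B2–B6, B4–B7, B3–B8
Every bag has size at most 5, so the width is 5 − 1 = 4 and tw(G) ≤ 4. On the other hand G contains the 5-clique {1, 5, 8, 10, 11}. A clique must lie in a single bag of any decomposition, so no decomposition can have width below 4. Combining the bounds, tw(G) = 4.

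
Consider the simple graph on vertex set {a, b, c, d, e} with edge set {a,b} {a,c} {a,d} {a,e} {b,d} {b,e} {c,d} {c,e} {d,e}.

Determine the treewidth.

A width-3 tree decomposition is:
Bags: B1 = {a, b, d, e}  B2 = {a, c, d, e}
Tree: B1–B2
The largest bag has 4 vertices, giving width 3; this decomposition certifies tw(G) ≤ 3. On the other hand G contains the 4-clique {a, c, d, e}. A clique must lie in a single bag of any decomposition, so no decomposition can have width below 3. The upper and lower bounds meet at 3, so that is the treewidth.

3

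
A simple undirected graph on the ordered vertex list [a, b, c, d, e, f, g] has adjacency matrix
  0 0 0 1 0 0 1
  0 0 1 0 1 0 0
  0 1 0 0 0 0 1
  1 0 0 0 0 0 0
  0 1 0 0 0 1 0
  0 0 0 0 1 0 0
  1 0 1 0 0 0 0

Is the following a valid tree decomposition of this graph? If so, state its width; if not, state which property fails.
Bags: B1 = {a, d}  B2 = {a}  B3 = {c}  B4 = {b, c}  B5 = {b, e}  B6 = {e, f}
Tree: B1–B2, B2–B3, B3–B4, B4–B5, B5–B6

A tree decomposition must satisfy three properties: every vertex lies in some bag; for every edge, both endpoints lie together in some bag; and for every vertex, the bags containing it form a connected subtree. Here vertex g appears in no bag, so the decomposition is invalid.

No — vertex g appears in no bag.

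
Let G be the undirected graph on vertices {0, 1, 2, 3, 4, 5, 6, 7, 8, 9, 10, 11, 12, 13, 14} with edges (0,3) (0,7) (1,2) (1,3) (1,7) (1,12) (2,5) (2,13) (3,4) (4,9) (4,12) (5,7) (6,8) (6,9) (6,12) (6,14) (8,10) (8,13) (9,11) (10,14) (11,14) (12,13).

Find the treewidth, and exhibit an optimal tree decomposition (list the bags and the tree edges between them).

Treewidth 3.
Bags: B1 = {0, 2, 5, 7}  B2 = {0, 1, 2, 7}  B3 = {0, 1, 2, 3}  B4 = {1, 2, 3, 13}  B5 = {1, 3, 12, 13}  B6 = {3, 4, 12, 13}  B7 = {4, 8, 12, 13}  B8 = {4, 6, 8, 12}  B9 = {4, 6, 8, 9}  B10 = {6, 8, 9, 10}  B11 = {6, 9, 10, 14}  B12 = {9, 10, 11, 14}
Tree: B1–B2, B2–B3, B3–B4, B4–B5, B5–B6, B6–B7, B7–B8, B8–B9, B9–B10, B10–B11, B11–B12

The largest bag has 4 vertices, giving width 3; this decomposition certifies tw(G) ≤ 3. For the lower bound: the 4 vertex sets {0,5,7}, {2}, {1}, {3,4,12,13} are disjoint, each induces a connected subgraph, and every pair is joined by at least one edge of G. Contracting each set to a single vertex therefore yields K_{4} as a minor, and since treewidth is minor-monotone, tw(G) ≥ tw(K_{4}) = 3. Hence tw(G) = 3 exactly.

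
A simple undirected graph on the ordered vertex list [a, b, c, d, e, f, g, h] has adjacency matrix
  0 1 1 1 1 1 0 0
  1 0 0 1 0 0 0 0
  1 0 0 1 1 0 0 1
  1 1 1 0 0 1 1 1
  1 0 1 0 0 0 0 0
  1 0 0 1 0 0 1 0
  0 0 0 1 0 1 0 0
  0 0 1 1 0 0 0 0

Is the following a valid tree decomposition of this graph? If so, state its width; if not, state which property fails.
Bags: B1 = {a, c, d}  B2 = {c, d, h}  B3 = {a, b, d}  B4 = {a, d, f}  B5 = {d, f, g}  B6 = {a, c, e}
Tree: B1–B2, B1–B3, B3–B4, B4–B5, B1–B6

Yes; width 2.

Vertex coverage: the bags together contain {a, b, c, d, e, f, g, h}, the full vertex set. Edge coverage: each edge of G has both endpoints in at least one bag. Running intersection: for every vertex, the bags containing it form a connected subtree. All three properties hold, so this is a valid tree decomposition of width max|bag| − 1 = 2, and hence tw(G) ≤ 2.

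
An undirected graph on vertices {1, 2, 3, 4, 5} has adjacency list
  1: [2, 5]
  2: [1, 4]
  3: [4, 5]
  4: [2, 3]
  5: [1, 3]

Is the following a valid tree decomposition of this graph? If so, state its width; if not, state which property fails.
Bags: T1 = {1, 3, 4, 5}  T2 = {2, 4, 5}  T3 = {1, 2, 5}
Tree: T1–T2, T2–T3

No — bags containing vertex 1 are not connected in the tree.

A tree decomposition must satisfy three properties: every vertex lies in some bag; for every edge, both endpoints lie together in some bag; and for every vertex, the bags containing it form a connected subtree. Here bags containing vertex 1 are not connected in the tree, so the decomposition is invalid.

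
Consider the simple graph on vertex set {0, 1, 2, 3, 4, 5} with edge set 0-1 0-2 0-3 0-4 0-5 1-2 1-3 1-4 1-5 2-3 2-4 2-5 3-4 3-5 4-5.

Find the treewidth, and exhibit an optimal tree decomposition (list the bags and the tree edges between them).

Treewidth 5.
One optimal decomposition is:
Bags: B1 = {0, 1, 2, 3, 4, 5}
Tree: (single bag)

With just one bag of size 6, the width is 6 − 1 = 5, so tw(G) ≤ 5. On the other hand G contains the 6-clique {0, 1, 2, 3, 4, 5}. A clique must lie in a single bag of any decomposition, so no decomposition can have width below 5. The upper and lower bounds meet at 5, so that is the treewidth.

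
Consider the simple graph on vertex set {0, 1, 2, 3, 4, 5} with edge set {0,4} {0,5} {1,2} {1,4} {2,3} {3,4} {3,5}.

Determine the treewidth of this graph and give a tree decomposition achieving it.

Every bag has size at most 3, so the width is 3 − 1 = 2 and tw(G) ≤ 2. For the lower bound, G contains the cycle 5–0–4–3–5, so G is not a forest; only forests have treewidth ≤ 1, hence tw(G) ≥ 2. Combining the bounds, tw(G) = 2.

Treewidth 2.
One optimal decomposition is:
Bags: B1 = {0, 3, 5}  B2 = {0, 3, 4}  B3 = {2, 3, 4}  B4 = {1, 2, 4}
Tree: B1–B2, B2–B3, B3–B4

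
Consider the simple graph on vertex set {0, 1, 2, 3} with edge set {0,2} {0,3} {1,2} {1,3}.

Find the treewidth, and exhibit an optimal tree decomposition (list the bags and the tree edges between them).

Treewidth 2.
One optimal decomposition is:
Bags: B1 = {0, 1, 2}  B2 = {0, 1, 3}
Tree: B1–B2

The largest bag has 3 vertices, giving width 2; this decomposition certifies tw(G) ≤ 2. For the lower bound, G contains the cycle 0–2–1–3–0, so G is not a forest; only forests have treewidth ≤ 1, hence tw(G) ≥ 2. The upper and lower bounds meet at 2, so that is the treewidth.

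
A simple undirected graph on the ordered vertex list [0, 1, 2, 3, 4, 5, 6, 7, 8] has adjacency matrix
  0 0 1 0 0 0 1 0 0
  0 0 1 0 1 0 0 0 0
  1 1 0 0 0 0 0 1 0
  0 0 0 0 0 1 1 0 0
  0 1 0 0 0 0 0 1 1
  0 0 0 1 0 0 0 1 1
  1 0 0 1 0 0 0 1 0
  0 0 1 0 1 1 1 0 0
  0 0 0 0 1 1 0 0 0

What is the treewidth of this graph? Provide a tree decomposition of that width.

Treewidth 3.
Bags: B1 = {1, 2, 4, 8}  B2 = {2, 4, 7, 8}  B3 = {2, 5, 7, 8}  B4 = {0, 2, 5, 7}  B5 = {0, 5, 6, 7}  B6 = {0, 3, 5, 6}
Tree: B1–B2, B2–B3, B3–B4, B4–B5, B5–B6

Each bag holds 4 vertices, so the decomposition has width 3, which upper-bounds the treewidth. For the lower bound: the 4 vertex sets {1,4,8}, {2}, {7}, {0,3,5,6} are disjoint, each induces a connected subgraph, and every pair is joined by at least one edge of G. Contracting each set to a single vertex therefore yields K_{4} as a minor, and since treewidth is minor-monotone, tw(G) ≥ tw(K_{4}) = 3. Hence tw(G) = 3 exactly.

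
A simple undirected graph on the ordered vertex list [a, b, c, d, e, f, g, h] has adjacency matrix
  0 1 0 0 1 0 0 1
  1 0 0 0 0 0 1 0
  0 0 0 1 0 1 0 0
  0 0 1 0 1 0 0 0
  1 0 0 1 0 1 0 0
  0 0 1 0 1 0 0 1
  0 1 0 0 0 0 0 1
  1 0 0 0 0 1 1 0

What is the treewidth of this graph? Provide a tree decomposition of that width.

Every bag has size at most 3, so the width is 3 − 1 = 2 and tw(G) ≤ 2. Since b–g–h–a–b is a cycle in G, G is not acyclic. Forests are exactly the graphs of treewidth ≤ 1, so tw(G) ≥ 2. The upper and lower bounds meet at 2, so that is the treewidth.

Treewidth 2.
Bags: B1 = {a, b, g}  B2 = {a, g, h}  B3 = {a, e, h}  B4 = {e, f, h}  B5 = {d, e, f}  B6 = {c, d, f}
Tree: B1–B2, B2–B3, B3–B4, B4–B5, B5–B6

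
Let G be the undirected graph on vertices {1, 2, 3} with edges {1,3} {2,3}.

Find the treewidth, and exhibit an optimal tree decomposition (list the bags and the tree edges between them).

Every bag has size at most 2, so the width is 2 − 1 = 1 and tw(G) ≤ 1. G has an edge, so its treewidth is at least 1. Hence tw(G) = 1 exactly.

Treewidth 1.
One optimal decomposition is:
Bags: B1 = {2, 3}  B2 = {1, 3}
Tree: B1–B2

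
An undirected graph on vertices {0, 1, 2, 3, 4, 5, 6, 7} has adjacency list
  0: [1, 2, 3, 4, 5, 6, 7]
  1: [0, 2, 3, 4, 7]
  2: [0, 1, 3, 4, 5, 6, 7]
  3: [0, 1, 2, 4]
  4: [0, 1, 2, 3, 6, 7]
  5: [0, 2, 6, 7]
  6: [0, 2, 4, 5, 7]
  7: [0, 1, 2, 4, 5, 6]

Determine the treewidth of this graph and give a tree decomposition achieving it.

Every bag has size at most 5, so the width is 5 − 1 = 4 and tw(G) ≤ 4. Conversely, {0, 1, 2, 3, 4} is a clique of size 5, and the vertices of any clique must share a bag in every tree decomposition; so some bag has ≥ 5 vertices and tw(G) ≥ 4. Therefore the treewidth is 4.

Treewidth 4.
Bags: B1 = {0, 1, 2, 4, 7}  B2 = {0, 1, 2, 3, 4}  B3 = {0, 2, 4, 6, 7}  B4 = {0, 2, 5, 6, 7}
Tree: B1–B2, B1–B3, B3–B4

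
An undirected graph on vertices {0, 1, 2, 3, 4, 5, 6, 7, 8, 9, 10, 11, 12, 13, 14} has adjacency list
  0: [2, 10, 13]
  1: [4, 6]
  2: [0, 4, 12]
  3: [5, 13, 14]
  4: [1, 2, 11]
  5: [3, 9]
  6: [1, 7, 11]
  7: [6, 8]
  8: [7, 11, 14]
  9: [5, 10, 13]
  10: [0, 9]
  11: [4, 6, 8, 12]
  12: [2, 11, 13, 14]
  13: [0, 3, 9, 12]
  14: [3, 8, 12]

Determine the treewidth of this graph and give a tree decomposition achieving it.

Every bag has size at most 4, so the width is 4 − 1 = 3 and tw(G) ≤ 3. For the lower bound: the 4 vertex sets {5,9,10}, {3}, {13}, {0,2,12,14} are disjoint, each induces a connected subgraph, and every pair is joined by at least one edge of G. Contracting each set to a single vertex therefore yields K_{4} as a minor, and since treewidth is minor-monotone, tw(G) ≥ tw(K_{4}) = 3. Hence tw(G) = 3 exactly.

Treewidth 3.
Bags: B1 = {3, 5, 9, 10}  B2 = {3, 9, 10, 13}  B3 = {0, 3, 10, 13}  B4 = {0, 3, 13, 14}  B5 = {0, 12, 13, 14}  B6 = {0, 2, 12, 14}  B7 = {2, 8, 12, 14}  B8 = {2, 8, 11, 12}  B9 = {2, 4, 8, 11}  B10 = {4, 7, 8, 11}  B11 = {4, 6, 7, 11}  B12 = {1, 4, 6, 7}
Tree: B1–B2, B2–B3, B3–B4, B4–B5, B5–B6, B6–B7, B7–B8, B8–B9, B9–B10, B10–B11, B11–B12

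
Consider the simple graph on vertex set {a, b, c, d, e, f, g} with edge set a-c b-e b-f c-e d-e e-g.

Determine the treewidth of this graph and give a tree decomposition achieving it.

The largest bag has 2 vertices, giving width 1; this decomposition certifies tw(G) ≤ 1. G has an edge, so its treewidth is at least 1. Hence tw(G) = 1 exactly.

Treewidth 1.
One optimal decomposition is:
Bags: B1 = {b, e}  B2 = {c, e}  B3 = {a, c}  B4 = {b, f}  B5 = {d, e}  B6 = {e, g}
Tree: B1–B2, B2–B3, B1–B4, B2–B5, B1–B6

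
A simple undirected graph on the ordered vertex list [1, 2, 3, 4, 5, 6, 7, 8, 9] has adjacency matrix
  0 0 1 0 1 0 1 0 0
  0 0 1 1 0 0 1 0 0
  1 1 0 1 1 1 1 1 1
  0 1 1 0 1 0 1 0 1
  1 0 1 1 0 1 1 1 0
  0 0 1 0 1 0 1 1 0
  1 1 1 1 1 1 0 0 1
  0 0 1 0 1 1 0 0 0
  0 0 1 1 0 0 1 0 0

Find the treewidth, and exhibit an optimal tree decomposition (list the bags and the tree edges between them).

Treewidth 3.
One such decomposition:
Bags: B1 = {3, 4, 5, 7}  B2 = {3, 5, 6, 7}  B3 = {3, 4, 7, 9}  B4 = {1, 3, 5, 7}  B5 = {2, 3, 4, 7}  B6 = {3, 5, 6, 8}
Tree: B1–B2, B1–B3, B2–B4, B3–B5, B2–B6

Each bag holds 4 vertices, so the decomposition has width 3, which upper-bounds the treewidth. On the other hand G contains the 4-clique {3, 5, 6, 8}. A clique must lie in a single bag of any decomposition, so no decomposition can have width below 3. Combining the bounds, tw(G) = 3.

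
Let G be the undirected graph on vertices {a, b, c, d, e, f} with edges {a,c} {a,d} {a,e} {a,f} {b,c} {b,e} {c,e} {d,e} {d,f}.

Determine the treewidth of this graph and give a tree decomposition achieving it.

Treewidth 2.
One such decomposition:
Bags: B1 = {a, d, f}  B2 = {a, d, e}  B3 = {a, c, e}  B4 = {b, c, e}
Tree: B1–B2, B2–B3, B3–B4

Each bag holds 3 vertices, so the decomposition has width 2, which upper-bounds the treewidth. For the lower bound, the 3 vertices {a, d, e} are pairwise adjacent, and any tree decomposition puts a clique entirely inside one bag — forcing width ≥ 2. The upper and lower bounds meet at 2, so that is the treewidth.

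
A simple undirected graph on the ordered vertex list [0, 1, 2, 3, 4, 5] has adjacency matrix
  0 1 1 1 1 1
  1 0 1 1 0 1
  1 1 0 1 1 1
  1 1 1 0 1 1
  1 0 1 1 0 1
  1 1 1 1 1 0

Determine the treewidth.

4

A width-4 tree decomposition is:
Bags: B1 = {0, 2, 3, 4, 5}  B2 = {0, 1, 2, 3, 5}
Tree: B1–B2
Each bag holds 5 vertices, so the decomposition has width 4, which upper-bounds the treewidth. Conversely, {0, 1, 2, 3, 5} is a clique of size 5, and the vertices of any clique must share a bag in every tree decomposition; so some bag has ≥ 5 vertices and tw(G) ≥ 4. The upper and lower bounds meet at 4, so that is the treewidth.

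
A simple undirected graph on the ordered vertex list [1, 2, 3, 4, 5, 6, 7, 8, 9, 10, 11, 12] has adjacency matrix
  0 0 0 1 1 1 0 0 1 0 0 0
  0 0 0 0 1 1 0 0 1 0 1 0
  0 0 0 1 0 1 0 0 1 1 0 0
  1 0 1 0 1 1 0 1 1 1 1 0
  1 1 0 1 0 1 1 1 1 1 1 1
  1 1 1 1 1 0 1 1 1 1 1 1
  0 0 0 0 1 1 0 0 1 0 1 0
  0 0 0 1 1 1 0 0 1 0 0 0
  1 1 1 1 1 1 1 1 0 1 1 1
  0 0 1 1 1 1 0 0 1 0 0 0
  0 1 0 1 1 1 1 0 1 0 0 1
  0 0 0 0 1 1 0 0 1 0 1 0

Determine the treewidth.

A width-4 tree decomposition is:
Bags: B1 = {4, 5, 6, 9, 10}  B2 = {3, 4, 6, 9, 10}  B3 = {4, 5, 6, 9, 11}  B4 = {4, 5, 6, 8, 9}  B5 = {1, 4, 5, 6, 9}  B6 = {5, 6, 9, 11, 12}  B7 = {2, 5, 6, 9, 11}  B8 = {5, 6, 7, 9, 11}
Tree: B1–B2, B1–B3, B3–B4, B1–B5, B3–B6, B6–B7, B6–B8
Every bag has size at most 5, so the width is 5 − 1 = 4 and tw(G) ≤ 4. Conversely, {3, 4, 6, 9, 10} is a clique of size 5, and the vertices of any clique must share a bag in every tree decomposition; so some bag has ≥ 5 vertices and tw(G) ≥ 4. Hence tw(G) = 4 exactly.

4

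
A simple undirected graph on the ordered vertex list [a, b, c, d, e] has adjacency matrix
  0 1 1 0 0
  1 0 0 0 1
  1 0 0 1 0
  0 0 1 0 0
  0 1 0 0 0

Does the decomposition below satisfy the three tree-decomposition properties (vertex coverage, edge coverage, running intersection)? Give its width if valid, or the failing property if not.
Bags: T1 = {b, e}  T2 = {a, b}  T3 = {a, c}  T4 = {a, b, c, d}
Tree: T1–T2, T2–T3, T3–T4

A tree decomposition must satisfy three properties: every vertex lies in some bag; for every edge, both endpoints lie together in some bag; and for every vertex, the bags containing it form a connected subtree. Here bags containing vertex b are not connected in the tree, so the decomposition is invalid.

No — bags containing vertex b are not connected in the tree.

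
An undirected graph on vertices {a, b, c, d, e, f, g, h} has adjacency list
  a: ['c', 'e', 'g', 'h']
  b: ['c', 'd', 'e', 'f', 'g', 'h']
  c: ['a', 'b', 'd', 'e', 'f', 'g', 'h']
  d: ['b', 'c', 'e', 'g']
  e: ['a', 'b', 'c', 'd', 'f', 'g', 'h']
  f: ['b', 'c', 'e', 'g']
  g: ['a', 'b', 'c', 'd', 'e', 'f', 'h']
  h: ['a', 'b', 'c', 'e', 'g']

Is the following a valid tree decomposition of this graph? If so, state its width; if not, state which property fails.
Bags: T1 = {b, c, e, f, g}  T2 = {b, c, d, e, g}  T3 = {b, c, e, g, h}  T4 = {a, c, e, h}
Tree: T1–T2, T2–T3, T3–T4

No — edge (g,a) lies in no bag.

A tree decomposition must satisfy three properties: every vertex lies in some bag; for every edge, both endpoints lie together in some bag; and for every vertex, the bags containing it form a connected subtree. Here edge (g,a) lies in no bag, so the decomposition is invalid.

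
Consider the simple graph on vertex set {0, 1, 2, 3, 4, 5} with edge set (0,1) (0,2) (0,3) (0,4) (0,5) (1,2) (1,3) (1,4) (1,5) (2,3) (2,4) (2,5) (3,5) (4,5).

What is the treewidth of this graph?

4

A width-4 tree decomposition is:
Bags: B1 = {0, 1, 2, 4, 5}  B2 = {0, 1, 2, 3, 5}
Tree: B1–B2
Each bag holds 5 vertices, so the decomposition has width 4, which upper-bounds the treewidth. For the lower bound, the 5 vertices {0, 1, 2, 3, 5} are pairwise adjacent, and any tree decomposition puts a clique entirely inside one bag — forcing width ≥ 4. Combining the bounds, tw(G) = 4.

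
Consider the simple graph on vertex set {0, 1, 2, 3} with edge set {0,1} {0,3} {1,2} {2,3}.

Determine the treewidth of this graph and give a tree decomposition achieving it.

Every bag has size at most 3, so the width is 3 − 1 = 2 and tw(G) ≤ 2. For the lower bound, G contains the cycle 2–1–0–3–2, so G is not a forest; only forests have treewidth ≤ 1, hence tw(G) ≥ 2. Therefore the treewidth is 2.

Treewidth 2.
One optimal decomposition is:
Bags: B1 = {0, 1, 2}  B2 = {0, 2, 3}
Tree: B1–B2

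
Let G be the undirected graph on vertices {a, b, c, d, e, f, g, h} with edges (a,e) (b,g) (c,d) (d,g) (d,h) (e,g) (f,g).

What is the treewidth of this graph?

A width-1 tree decomposition is:
Bags: B1 = {c, d}  B2 = {d, g}  B3 = {f, g}  B4 = {b, g}  B5 = {e, g}  B6 = {d, h}  B7 = {a, e}
Tree: B1–B2, B2–B3, B3–B4, B2–B5, B1–B6, B5–B7
Every bag has size at most 2, so the width is 2 − 1 = 1 and tw(G) ≤ 1. Any graph with an edge has treewidth ≥ 1, and G has the edge d–c. Therefore the treewidth is 1.

1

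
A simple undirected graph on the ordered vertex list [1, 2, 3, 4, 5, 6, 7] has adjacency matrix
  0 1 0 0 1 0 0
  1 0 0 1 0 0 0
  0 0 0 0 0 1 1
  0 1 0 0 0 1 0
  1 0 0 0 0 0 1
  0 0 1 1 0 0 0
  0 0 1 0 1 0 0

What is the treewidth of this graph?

2

A width-2 tree decomposition is:
Bags: B1 = {3, 6, 7}  B2 = {4, 6, 7}  B3 = {2, 4, 7}  B4 = {1, 2, 7}  B5 = {1, 5, 7}
Tree: B1–B2, B2–B3, B3–B4, B4–B5
Each bag holds 3 vertices, so the decomposition has width 2, which upper-bounds the treewidth. For the lower bound, G contains the cycle 7–3–6–4–2–1–5–7, so G is not a forest; only forests have treewidth ≤ 1, hence tw(G) ≥ 2. Combining the bounds, tw(G) = 2.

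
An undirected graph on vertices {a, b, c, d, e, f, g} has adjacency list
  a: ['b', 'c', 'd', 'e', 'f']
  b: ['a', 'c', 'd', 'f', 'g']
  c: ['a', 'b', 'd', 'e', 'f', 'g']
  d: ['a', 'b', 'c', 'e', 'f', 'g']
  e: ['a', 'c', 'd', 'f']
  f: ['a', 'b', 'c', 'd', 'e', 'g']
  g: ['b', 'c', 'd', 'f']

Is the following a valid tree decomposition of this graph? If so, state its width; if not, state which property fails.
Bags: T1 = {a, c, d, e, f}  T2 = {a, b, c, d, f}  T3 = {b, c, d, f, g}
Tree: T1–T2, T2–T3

Vertex coverage: the bags together contain {a, b, c, d, e, f, g}, the full vertex set. Edge coverage: each edge of G has both endpoints in at least one bag. Running intersection: for every vertex, the bags containing it form a connected subtree. All three properties hold, so this is a valid tree decomposition of width max|bag| − 1 = 4, and hence tw(G) ≤ 4.

Yes; width 4.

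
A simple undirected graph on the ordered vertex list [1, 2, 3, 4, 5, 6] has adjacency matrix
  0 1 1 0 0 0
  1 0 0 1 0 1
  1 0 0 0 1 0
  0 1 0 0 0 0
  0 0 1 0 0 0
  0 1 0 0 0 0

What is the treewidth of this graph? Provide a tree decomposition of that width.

Treewidth 1.
Bags: B1 = {1, 2}  B2 = {1, 3}  B3 = {3, 5}  B4 = {2, 6}  B5 = {2, 4}
Tree: B1–B2, B2–B3, B1–B4, B4–B5

Each bag holds 2 vertices, so the decomposition has width 1, which upper-bounds the treewidth. Any graph with an edge has treewidth ≥ 1, and G has the edge 2–1. Therefore the treewidth is 1.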